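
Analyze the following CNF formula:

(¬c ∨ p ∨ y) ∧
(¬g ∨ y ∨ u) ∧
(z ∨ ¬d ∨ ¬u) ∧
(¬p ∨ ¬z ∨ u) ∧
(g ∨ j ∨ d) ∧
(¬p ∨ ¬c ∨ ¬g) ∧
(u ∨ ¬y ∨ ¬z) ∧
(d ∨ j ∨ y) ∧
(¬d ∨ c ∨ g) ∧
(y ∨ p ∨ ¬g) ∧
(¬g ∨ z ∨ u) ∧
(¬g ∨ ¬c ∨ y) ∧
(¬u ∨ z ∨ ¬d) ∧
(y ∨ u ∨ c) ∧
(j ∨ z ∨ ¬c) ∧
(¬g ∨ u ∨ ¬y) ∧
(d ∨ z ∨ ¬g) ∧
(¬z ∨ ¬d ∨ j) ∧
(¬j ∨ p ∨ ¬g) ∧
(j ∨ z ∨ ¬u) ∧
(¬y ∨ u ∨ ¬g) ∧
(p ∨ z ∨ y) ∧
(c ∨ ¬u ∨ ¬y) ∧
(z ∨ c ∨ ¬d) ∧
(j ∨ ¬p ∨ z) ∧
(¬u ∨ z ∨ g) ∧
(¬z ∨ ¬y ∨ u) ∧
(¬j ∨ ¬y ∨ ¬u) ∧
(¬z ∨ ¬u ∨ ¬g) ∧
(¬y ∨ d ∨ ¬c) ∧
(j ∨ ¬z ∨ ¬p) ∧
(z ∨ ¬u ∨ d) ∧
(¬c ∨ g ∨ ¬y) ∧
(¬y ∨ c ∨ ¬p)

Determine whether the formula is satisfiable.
Yes

Yes, the formula is satisfiable.

One satisfying assignment is: p=True, j=True, y=False, c=True, g=False, d=True, u=False, z=False

Verification: With this assignment, all 34 clauses evaluate to true.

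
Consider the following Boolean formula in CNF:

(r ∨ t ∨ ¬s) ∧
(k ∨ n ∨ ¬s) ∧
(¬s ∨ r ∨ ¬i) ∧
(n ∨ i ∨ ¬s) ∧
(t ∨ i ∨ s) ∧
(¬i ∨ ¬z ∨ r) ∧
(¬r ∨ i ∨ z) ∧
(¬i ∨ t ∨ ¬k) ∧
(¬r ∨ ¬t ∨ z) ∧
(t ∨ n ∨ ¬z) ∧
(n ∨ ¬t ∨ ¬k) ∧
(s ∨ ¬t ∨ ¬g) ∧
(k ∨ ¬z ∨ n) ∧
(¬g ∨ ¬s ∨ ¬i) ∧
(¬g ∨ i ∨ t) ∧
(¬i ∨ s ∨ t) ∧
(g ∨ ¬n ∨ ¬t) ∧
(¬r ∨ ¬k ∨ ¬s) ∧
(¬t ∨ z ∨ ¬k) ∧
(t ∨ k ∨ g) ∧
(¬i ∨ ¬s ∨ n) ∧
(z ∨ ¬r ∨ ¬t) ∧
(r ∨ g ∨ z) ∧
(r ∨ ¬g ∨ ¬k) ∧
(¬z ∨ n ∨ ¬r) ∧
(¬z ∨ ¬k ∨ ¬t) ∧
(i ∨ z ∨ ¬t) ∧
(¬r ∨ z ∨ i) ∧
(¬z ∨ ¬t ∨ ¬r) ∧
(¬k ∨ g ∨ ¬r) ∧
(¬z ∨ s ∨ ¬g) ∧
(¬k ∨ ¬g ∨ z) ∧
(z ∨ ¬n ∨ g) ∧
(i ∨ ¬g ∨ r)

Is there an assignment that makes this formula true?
No

No, the formula is not satisfiable.

No assignment of truth values to the variables can make all 34 clauses true simultaneously.

The formula is UNSAT (unsatisfiable).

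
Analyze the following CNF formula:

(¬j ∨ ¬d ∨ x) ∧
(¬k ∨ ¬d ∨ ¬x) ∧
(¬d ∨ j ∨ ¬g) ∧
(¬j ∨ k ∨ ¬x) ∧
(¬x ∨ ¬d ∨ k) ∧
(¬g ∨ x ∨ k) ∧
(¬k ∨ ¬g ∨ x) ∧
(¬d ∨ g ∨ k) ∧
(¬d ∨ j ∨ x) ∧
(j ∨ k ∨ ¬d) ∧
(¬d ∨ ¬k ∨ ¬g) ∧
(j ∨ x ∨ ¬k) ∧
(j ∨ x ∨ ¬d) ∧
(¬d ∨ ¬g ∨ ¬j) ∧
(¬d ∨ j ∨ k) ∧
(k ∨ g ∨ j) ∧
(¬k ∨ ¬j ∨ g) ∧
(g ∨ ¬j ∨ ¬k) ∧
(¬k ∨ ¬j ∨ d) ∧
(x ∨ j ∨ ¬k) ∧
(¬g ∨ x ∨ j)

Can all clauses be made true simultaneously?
Yes

Yes, the formula is satisfiable.

One satisfying assignment is: d=False, k=False, g=False, x=False, j=True

Verification: With this assignment, all 21 clauses evaluate to true.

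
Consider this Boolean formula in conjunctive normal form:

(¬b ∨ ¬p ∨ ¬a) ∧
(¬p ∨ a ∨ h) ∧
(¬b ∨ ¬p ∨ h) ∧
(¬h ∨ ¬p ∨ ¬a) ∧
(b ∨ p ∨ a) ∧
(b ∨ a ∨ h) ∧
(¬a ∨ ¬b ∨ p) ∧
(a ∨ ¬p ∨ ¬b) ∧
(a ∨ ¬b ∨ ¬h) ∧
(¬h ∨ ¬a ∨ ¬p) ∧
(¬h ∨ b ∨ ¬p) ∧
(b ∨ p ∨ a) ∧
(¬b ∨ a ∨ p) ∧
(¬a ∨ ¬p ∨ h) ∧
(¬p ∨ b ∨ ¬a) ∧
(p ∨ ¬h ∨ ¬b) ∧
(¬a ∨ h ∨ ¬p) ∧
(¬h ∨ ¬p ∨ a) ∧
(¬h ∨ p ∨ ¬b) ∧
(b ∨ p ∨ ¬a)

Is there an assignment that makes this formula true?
No

No, the formula is not satisfiable.

No assignment of truth values to the variables can make all 20 clauses true simultaneously.

The formula is UNSAT (unsatisfiable).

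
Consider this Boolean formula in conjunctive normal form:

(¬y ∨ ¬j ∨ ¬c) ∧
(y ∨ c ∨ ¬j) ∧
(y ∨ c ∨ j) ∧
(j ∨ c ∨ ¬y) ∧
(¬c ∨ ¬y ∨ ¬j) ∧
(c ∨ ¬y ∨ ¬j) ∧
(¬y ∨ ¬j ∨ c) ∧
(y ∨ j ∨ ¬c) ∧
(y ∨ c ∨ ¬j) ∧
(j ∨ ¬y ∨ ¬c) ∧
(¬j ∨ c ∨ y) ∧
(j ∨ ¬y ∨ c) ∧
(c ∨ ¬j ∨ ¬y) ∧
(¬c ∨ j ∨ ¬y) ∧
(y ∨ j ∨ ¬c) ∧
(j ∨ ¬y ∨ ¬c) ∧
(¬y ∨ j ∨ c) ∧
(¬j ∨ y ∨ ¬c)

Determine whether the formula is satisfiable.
No

No, the formula is not satisfiable.

No assignment of truth values to the variables can make all 18 clauses true simultaneously.

The formula is UNSAT (unsatisfiable).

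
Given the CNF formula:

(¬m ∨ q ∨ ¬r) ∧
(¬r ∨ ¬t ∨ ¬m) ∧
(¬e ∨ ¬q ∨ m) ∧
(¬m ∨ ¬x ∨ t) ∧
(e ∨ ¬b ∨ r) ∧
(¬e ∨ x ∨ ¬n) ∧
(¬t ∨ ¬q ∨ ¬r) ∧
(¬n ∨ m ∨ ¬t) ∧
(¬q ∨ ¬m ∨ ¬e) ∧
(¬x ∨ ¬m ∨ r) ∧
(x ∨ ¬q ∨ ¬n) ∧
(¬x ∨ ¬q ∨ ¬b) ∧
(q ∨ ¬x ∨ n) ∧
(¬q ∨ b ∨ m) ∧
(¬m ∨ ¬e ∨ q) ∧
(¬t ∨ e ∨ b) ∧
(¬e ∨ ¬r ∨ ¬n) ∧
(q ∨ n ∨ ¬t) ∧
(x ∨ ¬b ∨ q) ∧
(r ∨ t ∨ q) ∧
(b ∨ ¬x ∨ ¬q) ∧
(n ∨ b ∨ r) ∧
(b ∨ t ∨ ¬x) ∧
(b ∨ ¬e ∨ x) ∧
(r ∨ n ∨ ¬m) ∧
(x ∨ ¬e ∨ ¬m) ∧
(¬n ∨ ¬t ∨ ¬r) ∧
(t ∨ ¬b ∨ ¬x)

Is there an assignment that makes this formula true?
Yes

Yes, the formula is satisfiable.

One satisfying assignment is: r=True, q=False, n=False, m=False, e=False, x=False, b=False, t=False

Verification: With this assignment, all 28 clauses evaluate to true.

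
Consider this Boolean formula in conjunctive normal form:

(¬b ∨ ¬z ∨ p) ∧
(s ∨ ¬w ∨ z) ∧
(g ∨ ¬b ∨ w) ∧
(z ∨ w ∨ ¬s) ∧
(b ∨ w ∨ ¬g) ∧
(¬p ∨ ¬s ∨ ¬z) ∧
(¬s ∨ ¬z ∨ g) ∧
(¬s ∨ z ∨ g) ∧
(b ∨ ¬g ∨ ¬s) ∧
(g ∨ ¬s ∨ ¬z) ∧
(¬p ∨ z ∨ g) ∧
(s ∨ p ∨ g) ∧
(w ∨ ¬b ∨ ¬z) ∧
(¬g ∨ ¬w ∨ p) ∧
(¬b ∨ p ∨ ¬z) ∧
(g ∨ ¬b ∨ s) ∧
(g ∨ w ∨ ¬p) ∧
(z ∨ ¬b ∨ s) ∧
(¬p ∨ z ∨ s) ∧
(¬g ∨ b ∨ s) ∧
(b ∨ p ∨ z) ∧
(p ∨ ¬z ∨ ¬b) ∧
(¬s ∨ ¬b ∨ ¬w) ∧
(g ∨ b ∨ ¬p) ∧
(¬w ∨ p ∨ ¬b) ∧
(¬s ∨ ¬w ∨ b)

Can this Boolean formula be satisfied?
Yes

Yes, the formula is satisfiable.

One satisfying assignment is: g=True, b=True, s=False, w=True, p=True, z=True

Verification: With this assignment, all 26 clauses evaluate to true.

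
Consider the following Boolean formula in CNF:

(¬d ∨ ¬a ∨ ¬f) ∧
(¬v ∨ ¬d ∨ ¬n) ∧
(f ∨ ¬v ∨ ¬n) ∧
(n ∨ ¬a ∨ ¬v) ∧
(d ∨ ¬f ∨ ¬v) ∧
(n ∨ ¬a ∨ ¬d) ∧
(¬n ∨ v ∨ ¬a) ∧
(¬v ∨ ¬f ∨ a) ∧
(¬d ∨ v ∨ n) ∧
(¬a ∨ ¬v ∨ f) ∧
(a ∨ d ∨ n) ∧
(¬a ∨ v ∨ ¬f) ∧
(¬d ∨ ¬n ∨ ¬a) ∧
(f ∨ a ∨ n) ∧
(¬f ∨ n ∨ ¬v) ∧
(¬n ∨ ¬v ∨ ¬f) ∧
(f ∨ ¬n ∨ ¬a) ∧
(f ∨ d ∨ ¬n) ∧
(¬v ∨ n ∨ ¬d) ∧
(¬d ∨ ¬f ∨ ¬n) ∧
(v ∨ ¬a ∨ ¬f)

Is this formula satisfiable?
Yes

Yes, the formula is satisfiable.

One satisfying assignment is: f=False, d=False, n=False, v=False, a=True

Verification: With this assignment, all 21 clauses evaluate to true.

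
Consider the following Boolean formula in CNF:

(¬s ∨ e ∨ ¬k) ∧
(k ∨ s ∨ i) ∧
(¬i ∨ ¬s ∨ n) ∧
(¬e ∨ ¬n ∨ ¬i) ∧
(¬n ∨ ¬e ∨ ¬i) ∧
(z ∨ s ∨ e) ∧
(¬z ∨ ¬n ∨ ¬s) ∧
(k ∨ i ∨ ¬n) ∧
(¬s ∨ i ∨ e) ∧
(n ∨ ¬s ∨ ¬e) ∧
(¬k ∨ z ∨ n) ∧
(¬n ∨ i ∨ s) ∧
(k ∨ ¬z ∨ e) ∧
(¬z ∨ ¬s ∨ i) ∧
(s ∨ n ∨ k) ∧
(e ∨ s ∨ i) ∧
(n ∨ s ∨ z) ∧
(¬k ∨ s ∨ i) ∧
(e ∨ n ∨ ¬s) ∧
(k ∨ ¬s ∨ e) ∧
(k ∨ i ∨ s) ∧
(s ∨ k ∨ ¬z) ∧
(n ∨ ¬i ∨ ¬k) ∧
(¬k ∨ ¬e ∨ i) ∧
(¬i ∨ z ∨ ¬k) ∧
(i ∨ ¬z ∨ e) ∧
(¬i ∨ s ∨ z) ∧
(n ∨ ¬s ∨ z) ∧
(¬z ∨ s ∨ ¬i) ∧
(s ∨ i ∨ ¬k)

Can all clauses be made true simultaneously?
No

No, the formula is not satisfiable.

No assignment of truth values to the variables can make all 30 clauses true simultaneously.

The formula is UNSAT (unsatisfiable).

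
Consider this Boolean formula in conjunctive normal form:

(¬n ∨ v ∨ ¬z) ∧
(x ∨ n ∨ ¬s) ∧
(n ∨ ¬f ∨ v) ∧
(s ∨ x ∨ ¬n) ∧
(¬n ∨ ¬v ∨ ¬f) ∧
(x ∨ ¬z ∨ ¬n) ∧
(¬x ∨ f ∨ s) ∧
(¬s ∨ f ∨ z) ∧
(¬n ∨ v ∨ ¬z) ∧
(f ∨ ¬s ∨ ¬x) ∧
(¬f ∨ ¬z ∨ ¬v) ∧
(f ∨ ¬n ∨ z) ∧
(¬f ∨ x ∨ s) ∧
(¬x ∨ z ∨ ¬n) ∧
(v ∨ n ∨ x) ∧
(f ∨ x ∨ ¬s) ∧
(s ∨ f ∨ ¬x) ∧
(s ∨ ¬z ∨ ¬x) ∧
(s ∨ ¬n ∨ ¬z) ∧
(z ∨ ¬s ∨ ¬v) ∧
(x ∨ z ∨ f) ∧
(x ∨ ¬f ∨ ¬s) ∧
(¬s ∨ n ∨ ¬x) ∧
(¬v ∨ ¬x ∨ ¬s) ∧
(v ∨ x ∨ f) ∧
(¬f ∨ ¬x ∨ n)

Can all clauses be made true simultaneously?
Yes

Yes, the formula is satisfiable.

One satisfying assignment is: n=False, z=True, x=False, v=True, f=False, s=False

Verification: With this assignment, all 26 clauses evaluate to true.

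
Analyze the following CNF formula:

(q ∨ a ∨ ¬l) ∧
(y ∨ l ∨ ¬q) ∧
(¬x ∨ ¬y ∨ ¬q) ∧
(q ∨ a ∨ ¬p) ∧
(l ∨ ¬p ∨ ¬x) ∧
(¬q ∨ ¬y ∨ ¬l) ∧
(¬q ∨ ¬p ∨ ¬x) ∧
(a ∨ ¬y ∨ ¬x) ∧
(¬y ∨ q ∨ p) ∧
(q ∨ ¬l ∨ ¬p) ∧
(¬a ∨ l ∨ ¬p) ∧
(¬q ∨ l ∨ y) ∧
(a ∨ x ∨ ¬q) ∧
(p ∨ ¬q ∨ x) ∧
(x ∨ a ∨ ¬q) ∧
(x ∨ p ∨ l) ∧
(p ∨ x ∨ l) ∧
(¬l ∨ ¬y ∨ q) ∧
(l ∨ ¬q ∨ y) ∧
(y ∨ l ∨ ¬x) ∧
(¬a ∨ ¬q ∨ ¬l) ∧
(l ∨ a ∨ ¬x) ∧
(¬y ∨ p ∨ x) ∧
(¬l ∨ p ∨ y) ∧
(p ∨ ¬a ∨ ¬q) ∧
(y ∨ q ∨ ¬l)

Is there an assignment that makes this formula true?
No

No, the formula is not satisfiable.

No assignment of truth values to the variables can make all 26 clauses true simultaneously.

The formula is UNSAT (unsatisfiable).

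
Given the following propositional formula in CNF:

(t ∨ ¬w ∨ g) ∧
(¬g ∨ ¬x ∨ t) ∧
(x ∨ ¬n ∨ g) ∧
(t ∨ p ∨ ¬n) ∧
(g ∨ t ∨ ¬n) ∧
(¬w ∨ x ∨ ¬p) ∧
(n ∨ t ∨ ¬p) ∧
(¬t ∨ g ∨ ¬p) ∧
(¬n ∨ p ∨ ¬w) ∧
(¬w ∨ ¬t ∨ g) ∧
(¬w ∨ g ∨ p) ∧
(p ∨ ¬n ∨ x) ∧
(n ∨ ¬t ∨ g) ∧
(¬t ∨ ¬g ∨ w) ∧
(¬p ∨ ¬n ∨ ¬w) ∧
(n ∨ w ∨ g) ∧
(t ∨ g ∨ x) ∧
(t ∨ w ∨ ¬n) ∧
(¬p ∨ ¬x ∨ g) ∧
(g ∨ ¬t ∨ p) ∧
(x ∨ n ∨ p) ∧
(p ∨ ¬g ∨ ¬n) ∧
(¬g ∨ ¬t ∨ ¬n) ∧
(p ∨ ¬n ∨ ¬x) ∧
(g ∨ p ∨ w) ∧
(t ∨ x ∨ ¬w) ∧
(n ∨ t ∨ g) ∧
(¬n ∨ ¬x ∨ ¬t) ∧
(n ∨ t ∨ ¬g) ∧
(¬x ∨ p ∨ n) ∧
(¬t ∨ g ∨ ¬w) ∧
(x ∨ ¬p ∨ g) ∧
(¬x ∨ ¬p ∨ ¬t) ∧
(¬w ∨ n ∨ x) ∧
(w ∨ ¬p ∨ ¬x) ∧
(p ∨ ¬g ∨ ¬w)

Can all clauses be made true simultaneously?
No

No, the formula is not satisfiable.

No assignment of truth values to the variables can make all 36 clauses true simultaneously.

The formula is UNSAT (unsatisfiable).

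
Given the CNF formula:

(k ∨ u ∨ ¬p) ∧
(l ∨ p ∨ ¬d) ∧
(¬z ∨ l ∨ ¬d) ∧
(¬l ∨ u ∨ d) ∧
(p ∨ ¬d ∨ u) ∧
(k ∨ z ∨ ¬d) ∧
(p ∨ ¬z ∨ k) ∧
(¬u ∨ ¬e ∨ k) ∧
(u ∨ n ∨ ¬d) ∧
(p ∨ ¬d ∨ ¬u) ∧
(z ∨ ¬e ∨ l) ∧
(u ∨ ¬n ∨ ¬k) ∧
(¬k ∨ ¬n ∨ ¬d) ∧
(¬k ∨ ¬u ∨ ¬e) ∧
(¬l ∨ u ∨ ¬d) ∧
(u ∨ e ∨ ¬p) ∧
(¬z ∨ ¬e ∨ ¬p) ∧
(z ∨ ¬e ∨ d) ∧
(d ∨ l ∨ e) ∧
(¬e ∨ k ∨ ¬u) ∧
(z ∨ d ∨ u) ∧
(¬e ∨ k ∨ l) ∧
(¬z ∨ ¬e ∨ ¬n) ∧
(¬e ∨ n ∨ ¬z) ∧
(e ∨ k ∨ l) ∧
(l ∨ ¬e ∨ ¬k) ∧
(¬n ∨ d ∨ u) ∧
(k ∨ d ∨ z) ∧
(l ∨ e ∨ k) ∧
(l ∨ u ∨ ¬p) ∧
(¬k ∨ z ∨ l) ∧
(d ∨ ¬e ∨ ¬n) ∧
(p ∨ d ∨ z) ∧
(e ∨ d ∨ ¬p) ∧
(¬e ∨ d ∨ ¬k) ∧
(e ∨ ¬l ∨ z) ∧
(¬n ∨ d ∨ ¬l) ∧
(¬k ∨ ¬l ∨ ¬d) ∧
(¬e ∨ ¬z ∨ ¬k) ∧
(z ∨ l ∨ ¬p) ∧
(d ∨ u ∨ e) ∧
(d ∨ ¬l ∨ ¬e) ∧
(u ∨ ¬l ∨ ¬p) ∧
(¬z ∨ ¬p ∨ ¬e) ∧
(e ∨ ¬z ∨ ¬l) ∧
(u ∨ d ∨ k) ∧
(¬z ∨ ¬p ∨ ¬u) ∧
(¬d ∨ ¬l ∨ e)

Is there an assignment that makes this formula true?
No

No, the formula is not satisfiable.

No assignment of truth values to the variables can make all 48 clauses true simultaneously.

The formula is UNSAT (unsatisfiable).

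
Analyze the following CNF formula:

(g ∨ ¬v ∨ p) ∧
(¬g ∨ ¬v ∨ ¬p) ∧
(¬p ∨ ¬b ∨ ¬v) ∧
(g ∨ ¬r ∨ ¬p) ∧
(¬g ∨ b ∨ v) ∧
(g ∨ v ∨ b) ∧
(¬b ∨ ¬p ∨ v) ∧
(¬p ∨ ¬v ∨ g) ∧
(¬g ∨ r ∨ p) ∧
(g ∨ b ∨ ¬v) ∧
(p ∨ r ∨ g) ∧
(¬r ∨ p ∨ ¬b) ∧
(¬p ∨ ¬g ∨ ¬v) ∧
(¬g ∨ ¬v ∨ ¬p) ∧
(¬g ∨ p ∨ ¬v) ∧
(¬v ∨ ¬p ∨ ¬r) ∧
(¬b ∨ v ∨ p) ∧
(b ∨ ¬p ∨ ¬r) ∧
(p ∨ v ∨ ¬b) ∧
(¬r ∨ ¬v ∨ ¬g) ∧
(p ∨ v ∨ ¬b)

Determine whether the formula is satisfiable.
No

No, the formula is not satisfiable.

No assignment of truth values to the variables can make all 21 clauses true simultaneously.

The formula is UNSAT (unsatisfiable).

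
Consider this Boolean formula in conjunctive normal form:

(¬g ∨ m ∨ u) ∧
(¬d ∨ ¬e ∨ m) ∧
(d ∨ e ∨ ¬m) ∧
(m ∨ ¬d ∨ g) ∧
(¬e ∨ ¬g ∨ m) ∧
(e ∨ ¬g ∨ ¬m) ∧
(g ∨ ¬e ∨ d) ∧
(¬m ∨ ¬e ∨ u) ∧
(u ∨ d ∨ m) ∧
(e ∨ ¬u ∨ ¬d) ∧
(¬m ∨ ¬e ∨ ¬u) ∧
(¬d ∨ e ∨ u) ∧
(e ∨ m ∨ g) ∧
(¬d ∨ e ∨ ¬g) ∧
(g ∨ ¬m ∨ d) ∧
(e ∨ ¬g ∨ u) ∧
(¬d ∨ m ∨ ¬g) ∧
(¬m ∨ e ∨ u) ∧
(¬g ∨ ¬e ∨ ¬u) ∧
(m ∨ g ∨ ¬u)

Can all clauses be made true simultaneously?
Yes

Yes, the formula is satisfiable.

One satisfying assignment is: m=False, e=False, u=True, g=True, d=False

Verification: With this assignment, all 20 clauses evaluate to true.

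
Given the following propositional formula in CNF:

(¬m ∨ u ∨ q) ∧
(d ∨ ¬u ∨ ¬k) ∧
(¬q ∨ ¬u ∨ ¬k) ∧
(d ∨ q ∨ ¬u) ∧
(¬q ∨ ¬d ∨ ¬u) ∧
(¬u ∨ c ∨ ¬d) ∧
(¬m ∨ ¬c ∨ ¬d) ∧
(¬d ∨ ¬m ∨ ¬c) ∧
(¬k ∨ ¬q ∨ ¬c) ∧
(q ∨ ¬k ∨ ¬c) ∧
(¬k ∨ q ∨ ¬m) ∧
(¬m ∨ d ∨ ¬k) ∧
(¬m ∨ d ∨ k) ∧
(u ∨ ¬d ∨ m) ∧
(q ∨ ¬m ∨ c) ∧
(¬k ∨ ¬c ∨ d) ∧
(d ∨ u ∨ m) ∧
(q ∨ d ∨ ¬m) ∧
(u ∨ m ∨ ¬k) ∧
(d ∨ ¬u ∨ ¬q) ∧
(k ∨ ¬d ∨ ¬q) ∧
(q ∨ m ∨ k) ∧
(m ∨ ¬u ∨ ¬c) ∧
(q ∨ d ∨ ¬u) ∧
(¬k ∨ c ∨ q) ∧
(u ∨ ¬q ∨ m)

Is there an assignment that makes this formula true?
Yes

Yes, the formula is satisfiable.

One satisfying assignment is: c=False, u=False, d=True, q=True, k=True, m=True

Verification: With this assignment, all 26 clauses evaluate to true.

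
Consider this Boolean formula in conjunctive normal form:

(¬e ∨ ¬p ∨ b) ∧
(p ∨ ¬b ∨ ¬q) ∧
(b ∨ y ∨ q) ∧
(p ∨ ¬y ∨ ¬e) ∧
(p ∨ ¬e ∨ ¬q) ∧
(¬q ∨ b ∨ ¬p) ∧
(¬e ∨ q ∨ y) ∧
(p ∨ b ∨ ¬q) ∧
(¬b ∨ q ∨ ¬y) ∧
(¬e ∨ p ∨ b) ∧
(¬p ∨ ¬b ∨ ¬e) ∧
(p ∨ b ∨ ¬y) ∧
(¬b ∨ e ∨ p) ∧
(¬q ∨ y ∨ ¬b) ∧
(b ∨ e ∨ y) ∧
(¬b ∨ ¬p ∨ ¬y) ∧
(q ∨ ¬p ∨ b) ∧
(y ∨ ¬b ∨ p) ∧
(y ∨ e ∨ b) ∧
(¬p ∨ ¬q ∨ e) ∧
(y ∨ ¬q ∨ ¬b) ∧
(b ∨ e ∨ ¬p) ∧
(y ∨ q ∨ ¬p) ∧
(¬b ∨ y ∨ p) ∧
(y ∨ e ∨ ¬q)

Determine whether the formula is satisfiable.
No

No, the formula is not satisfiable.

No assignment of truth values to the variables can make all 25 clauses true simultaneously.

The formula is UNSAT (unsatisfiable).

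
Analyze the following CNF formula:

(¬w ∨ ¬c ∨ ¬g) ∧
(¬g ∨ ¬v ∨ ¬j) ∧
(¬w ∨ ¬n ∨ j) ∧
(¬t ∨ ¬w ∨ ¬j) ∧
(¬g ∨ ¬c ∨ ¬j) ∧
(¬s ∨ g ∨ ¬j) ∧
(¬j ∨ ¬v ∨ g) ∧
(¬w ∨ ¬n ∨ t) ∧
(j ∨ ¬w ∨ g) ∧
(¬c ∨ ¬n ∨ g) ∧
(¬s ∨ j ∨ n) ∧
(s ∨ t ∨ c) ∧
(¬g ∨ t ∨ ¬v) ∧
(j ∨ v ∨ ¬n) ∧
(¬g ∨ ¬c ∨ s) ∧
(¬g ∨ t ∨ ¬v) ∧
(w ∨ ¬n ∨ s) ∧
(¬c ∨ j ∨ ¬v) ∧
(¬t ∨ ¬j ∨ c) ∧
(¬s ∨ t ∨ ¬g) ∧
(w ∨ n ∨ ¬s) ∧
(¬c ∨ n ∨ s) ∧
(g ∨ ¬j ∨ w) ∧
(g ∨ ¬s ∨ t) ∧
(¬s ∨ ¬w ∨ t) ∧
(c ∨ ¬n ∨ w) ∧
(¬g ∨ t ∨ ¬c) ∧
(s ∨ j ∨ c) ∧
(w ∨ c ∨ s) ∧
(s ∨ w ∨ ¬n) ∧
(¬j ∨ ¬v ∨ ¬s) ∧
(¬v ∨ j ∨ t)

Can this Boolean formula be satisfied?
No

No, the formula is not satisfiable.

No assignment of truth values to the variables can make all 32 clauses true simultaneously.

The formula is UNSAT (unsatisfiable).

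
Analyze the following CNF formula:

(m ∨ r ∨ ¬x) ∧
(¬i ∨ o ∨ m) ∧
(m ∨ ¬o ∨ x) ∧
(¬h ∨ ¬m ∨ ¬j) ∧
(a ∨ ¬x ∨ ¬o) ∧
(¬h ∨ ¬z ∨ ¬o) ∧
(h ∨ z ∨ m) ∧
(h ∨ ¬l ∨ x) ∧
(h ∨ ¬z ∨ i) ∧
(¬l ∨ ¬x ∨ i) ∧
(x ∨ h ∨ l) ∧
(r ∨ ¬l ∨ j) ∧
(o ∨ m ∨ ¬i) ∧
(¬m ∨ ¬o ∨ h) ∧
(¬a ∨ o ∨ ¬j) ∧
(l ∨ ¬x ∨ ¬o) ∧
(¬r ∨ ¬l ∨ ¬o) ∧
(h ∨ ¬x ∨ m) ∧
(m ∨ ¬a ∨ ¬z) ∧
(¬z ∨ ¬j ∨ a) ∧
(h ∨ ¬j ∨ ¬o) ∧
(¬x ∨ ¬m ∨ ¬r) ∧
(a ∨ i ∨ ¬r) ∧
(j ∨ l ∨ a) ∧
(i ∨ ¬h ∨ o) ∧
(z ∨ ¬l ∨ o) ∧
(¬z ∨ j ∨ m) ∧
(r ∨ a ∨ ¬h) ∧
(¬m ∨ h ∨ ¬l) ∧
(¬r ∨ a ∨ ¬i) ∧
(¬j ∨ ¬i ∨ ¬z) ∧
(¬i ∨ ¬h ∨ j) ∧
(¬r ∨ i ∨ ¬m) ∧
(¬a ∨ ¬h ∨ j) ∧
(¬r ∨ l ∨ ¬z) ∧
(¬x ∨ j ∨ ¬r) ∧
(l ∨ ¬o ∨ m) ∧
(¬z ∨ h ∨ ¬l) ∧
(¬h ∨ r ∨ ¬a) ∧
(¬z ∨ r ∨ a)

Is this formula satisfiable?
Yes

Yes, the formula is satisfiable.

One satisfying assignment is: z=False, l=False, j=True, a=False, x=True, m=True, o=False, i=False, h=False, r=False

Verification: With this assignment, all 40 clauses evaluate to true.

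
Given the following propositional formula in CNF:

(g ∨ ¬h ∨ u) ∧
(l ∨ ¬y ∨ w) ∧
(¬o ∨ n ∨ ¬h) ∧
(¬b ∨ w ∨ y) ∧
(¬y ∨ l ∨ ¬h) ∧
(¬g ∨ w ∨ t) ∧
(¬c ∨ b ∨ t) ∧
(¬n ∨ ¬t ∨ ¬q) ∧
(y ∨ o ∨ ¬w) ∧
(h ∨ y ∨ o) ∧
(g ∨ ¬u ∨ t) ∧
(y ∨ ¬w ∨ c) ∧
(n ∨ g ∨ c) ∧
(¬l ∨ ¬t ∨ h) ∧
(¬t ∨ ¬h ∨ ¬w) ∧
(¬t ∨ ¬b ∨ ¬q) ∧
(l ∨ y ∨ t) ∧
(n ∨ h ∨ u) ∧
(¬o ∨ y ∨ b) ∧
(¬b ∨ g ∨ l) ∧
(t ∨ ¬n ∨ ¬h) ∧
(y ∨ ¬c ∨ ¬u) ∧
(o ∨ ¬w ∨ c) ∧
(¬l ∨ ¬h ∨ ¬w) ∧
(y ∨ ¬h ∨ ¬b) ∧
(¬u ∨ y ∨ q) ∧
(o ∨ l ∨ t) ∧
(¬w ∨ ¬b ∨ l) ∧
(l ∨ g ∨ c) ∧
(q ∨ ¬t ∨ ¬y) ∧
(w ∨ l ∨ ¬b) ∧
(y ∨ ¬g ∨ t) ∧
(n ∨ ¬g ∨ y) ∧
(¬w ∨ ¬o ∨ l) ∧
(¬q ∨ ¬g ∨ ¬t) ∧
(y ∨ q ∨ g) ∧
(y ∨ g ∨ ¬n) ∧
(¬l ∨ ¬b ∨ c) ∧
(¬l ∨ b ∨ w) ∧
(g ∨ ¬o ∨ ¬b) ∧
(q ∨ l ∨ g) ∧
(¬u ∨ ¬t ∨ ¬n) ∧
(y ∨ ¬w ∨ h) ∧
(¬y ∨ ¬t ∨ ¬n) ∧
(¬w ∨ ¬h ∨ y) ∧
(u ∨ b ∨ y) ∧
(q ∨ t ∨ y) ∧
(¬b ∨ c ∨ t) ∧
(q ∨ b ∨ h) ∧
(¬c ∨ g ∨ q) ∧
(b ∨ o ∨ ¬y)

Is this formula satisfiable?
Yes

Yes, the formula is satisfiable.

One satisfying assignment is: u=False, y=True, l=True, c=True, q=False, t=False, b=True, o=True, g=True, w=True, n=True, h=False

Verification: With this assignment, all 51 clauses evaluate to true.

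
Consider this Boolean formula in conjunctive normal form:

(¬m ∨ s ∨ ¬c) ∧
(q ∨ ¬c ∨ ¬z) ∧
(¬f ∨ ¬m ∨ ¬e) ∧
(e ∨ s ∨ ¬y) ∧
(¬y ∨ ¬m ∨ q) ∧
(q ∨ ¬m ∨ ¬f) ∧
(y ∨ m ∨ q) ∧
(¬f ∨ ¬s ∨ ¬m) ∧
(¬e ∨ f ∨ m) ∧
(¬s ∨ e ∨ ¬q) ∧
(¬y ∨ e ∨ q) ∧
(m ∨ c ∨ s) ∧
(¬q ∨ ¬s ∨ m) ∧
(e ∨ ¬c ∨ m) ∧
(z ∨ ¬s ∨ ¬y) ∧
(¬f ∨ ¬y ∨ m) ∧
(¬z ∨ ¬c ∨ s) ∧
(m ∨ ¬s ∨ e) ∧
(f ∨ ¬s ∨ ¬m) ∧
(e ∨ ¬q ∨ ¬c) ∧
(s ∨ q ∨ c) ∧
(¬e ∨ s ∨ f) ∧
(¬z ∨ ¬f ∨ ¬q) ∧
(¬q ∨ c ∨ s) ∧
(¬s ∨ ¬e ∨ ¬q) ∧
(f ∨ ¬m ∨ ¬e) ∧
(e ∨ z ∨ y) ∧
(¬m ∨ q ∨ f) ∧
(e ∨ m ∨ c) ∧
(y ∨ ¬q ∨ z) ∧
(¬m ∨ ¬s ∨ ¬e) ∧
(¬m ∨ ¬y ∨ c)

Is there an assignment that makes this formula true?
No

No, the formula is not satisfiable.

No assignment of truth values to the variables can make all 32 clauses true simultaneously.

The formula is UNSAT (unsatisfiable).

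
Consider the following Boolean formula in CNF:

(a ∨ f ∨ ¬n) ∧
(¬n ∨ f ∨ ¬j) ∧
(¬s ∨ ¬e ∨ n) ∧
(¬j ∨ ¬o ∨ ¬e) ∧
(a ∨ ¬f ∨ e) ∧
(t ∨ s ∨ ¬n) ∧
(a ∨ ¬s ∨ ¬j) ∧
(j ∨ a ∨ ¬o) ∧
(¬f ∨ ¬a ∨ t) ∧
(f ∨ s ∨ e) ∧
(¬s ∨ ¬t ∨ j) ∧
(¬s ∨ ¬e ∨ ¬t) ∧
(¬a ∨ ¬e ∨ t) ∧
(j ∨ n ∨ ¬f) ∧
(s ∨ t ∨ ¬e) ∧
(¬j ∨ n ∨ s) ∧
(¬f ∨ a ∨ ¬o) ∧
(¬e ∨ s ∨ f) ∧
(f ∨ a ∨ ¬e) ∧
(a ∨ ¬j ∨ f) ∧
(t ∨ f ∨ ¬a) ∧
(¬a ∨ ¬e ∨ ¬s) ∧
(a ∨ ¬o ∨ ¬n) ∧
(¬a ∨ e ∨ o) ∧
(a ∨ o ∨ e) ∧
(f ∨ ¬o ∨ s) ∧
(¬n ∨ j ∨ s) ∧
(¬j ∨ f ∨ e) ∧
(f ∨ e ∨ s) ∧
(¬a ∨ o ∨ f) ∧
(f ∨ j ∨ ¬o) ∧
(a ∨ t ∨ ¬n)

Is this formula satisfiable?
Yes

Yes, the formula is satisfiable.

One satisfying assignment is: e=False, n=True, a=True, f=True, s=False, t=True, o=True, j=True

Verification: With this assignment, all 32 clauses evaluate to true.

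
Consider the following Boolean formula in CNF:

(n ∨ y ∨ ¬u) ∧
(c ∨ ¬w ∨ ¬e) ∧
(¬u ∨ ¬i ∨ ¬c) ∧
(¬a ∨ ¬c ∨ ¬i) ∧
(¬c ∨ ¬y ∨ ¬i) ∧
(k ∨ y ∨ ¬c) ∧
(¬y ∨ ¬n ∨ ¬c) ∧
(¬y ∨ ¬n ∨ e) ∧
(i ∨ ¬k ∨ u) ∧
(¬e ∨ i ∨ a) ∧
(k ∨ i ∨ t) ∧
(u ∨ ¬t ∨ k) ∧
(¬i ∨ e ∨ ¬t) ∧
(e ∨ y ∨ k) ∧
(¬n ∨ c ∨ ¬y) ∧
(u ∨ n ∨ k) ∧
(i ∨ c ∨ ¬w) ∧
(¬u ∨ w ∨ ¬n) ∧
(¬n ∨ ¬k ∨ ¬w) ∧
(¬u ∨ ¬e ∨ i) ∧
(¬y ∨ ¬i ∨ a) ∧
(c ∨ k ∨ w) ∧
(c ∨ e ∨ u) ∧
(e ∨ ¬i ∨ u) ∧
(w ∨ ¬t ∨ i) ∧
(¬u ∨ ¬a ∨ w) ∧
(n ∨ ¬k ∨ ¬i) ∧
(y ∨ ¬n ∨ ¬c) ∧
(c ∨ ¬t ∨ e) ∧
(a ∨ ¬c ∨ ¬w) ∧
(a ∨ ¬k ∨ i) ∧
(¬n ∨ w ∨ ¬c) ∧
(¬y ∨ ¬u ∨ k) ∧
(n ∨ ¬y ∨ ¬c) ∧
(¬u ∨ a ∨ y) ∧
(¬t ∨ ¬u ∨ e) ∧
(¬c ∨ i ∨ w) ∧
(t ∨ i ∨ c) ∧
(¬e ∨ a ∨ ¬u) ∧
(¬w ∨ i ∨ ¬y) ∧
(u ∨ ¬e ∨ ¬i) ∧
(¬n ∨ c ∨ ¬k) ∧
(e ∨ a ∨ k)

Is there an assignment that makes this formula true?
No

No, the formula is not satisfiable.

No assignment of truth values to the variables can make all 43 clauses true simultaneously.

The formula is UNSAT (unsatisfiable).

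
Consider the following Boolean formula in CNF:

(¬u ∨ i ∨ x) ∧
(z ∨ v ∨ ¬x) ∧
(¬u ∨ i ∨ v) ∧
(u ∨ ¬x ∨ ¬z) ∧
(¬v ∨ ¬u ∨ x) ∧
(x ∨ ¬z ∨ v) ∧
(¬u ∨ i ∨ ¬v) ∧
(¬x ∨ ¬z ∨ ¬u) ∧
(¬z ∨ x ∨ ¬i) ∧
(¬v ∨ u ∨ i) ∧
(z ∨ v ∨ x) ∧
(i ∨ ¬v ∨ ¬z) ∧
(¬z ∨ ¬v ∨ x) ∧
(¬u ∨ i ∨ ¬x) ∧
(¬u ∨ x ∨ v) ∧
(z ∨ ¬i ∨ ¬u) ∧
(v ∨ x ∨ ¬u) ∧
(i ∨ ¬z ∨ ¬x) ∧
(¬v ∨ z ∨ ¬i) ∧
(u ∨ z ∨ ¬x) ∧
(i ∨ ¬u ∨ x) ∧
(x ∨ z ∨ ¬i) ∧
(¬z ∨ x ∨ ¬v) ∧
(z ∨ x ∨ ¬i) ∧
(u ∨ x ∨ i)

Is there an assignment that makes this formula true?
No

No, the formula is not satisfiable.

No assignment of truth values to the variables can make all 25 clauses true simultaneously.

The formula is UNSAT (unsatisfiable).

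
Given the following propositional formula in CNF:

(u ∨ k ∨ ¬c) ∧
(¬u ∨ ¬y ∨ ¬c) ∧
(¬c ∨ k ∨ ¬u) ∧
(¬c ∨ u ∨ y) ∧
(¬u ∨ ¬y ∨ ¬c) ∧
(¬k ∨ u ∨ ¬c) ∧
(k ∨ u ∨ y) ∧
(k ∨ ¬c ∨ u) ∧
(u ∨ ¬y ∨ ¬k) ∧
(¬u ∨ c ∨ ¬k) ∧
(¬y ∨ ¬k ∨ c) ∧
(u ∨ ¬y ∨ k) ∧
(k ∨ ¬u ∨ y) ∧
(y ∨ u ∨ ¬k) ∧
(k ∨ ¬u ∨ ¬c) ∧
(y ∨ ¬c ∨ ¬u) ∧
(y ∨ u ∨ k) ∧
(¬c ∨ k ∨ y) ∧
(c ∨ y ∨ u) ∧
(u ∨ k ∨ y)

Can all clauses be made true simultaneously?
Yes

Yes, the formula is satisfiable.

One satisfying assignment is: c=False, y=True, k=False, u=True

Verification: With this assignment, all 20 clauses evaluate to true.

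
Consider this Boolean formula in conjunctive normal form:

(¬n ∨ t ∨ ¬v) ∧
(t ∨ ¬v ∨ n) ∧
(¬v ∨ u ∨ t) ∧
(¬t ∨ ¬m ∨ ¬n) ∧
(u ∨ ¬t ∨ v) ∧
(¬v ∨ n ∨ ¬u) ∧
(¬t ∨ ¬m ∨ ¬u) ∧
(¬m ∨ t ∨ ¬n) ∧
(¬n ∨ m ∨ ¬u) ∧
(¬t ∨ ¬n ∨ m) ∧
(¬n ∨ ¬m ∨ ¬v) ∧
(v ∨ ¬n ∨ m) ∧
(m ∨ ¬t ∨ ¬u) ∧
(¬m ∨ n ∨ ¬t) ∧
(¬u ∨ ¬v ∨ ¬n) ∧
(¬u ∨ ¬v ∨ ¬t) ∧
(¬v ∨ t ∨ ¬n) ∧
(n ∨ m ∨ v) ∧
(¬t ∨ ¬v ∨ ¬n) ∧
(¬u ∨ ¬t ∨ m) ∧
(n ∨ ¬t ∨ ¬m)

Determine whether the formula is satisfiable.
Yes

Yes, the formula is satisfiable.

One satisfying assignment is: u=False, m=True, t=False, v=False, n=False

Verification: With this assignment, all 21 clauses evaluate to true.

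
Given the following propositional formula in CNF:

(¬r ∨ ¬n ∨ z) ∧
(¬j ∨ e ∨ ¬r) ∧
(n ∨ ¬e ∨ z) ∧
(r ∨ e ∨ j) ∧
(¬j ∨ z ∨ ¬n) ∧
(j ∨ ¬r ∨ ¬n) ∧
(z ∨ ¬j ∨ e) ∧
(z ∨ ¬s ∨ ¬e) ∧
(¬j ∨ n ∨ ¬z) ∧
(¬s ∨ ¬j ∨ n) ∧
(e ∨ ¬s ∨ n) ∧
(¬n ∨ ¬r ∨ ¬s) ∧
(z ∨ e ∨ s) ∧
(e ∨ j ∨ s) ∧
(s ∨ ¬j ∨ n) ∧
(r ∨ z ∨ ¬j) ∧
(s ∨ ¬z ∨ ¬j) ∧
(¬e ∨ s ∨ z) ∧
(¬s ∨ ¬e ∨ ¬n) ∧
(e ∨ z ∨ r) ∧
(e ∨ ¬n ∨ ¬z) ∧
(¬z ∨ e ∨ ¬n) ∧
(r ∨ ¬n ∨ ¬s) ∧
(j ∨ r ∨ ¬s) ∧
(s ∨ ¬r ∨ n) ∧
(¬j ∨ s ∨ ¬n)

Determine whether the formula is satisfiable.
Yes

Yes, the formula is satisfiable.

One satisfying assignment is: r=True, e=True, n=False, z=True, j=False, s=True

Verification: With this assignment, all 26 clauses evaluate to true.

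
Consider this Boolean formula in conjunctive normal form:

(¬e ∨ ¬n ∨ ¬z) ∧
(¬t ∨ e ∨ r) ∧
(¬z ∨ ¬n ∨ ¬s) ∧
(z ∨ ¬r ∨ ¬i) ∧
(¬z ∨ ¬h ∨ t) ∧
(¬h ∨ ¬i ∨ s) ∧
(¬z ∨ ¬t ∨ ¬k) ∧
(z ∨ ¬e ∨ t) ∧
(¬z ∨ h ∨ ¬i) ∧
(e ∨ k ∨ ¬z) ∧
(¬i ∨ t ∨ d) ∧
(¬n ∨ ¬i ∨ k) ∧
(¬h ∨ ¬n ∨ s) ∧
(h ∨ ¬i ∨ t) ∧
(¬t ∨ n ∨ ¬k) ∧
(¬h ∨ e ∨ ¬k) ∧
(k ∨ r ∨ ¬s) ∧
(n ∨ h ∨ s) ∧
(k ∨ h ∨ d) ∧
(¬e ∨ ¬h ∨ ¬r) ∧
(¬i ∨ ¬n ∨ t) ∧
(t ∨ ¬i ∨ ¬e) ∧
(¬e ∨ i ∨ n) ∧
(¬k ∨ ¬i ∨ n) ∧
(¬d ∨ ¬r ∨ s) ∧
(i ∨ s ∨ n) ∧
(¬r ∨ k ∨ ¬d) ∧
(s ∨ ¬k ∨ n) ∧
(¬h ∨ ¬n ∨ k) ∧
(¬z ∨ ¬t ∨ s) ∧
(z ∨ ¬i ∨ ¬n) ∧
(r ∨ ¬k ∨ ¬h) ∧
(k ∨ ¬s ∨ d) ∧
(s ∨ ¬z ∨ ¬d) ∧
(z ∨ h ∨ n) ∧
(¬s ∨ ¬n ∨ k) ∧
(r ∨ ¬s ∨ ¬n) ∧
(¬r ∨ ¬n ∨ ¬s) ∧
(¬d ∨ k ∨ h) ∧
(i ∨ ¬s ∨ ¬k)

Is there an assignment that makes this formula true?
Yes

Yes, the formula is satisfiable.

One satisfying assignment is: r=False, d=False, e=False, i=False, t=False, s=False, z=False, n=True, k=True, h=False

Verification: With this assignment, all 40 clauses evaluate to true.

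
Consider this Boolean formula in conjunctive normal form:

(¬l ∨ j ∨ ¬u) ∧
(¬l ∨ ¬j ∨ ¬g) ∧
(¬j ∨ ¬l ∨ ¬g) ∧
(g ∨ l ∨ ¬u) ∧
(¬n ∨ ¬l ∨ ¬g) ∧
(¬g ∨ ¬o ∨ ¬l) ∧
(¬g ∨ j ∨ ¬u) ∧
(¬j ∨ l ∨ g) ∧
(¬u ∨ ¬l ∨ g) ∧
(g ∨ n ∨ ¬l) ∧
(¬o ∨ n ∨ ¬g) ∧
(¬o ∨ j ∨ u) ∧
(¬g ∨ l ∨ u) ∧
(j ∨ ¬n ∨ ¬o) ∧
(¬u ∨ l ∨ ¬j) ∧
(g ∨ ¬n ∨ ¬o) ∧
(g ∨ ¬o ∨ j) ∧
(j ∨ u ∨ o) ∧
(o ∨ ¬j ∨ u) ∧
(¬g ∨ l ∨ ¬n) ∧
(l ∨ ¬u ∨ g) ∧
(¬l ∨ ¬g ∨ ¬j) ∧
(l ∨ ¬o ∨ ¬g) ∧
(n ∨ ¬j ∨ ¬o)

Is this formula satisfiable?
No

No, the formula is not satisfiable.

No assignment of truth values to the variables can make all 24 clauses true simultaneously.

The formula is UNSAT (unsatisfiable).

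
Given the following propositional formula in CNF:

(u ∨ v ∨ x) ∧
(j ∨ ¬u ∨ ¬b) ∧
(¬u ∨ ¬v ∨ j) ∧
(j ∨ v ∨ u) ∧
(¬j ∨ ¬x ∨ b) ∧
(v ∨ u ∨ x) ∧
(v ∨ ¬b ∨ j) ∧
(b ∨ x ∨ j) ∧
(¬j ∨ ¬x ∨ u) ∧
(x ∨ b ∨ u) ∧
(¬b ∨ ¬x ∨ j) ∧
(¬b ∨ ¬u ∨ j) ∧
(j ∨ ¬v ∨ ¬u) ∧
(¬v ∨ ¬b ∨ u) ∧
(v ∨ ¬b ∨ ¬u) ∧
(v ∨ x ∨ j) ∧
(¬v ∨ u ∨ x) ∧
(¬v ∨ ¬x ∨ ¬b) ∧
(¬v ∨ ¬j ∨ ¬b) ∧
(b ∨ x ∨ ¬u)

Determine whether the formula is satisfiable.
Yes

Yes, the formula is satisfiable.

One satisfying assignment is: b=False, j=False, x=True, u=True, v=False

Verification: With this assignment, all 20 clauses evaluate to true.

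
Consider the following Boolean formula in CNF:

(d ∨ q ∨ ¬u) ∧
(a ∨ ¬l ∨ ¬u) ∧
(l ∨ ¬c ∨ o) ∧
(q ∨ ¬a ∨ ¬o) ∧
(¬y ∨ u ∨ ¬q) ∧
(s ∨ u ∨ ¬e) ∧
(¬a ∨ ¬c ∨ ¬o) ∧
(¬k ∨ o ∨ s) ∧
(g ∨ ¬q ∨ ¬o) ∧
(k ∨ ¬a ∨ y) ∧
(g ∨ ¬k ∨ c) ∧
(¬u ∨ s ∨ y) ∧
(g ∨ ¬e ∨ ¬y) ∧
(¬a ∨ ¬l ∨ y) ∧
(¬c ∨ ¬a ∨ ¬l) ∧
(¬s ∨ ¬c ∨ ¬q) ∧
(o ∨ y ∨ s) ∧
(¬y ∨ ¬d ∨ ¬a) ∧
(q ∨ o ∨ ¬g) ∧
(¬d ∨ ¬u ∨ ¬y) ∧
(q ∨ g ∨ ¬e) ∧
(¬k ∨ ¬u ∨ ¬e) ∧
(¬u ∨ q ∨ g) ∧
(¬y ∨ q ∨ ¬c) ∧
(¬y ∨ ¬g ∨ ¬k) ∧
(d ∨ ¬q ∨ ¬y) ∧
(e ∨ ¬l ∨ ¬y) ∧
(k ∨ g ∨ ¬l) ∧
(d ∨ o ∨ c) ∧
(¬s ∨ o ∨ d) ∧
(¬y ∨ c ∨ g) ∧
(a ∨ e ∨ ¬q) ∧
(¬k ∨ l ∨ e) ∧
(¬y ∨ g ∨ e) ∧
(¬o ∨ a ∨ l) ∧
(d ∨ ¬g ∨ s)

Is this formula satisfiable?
Yes

Yes, the formula is satisfiable.

One satisfying assignment is: a=False, k=False, c=False, d=True, o=False, g=False, s=True, q=False, y=False, e=False, l=False, u=False

Verification: With this assignment, all 36 clauses evaluate to true.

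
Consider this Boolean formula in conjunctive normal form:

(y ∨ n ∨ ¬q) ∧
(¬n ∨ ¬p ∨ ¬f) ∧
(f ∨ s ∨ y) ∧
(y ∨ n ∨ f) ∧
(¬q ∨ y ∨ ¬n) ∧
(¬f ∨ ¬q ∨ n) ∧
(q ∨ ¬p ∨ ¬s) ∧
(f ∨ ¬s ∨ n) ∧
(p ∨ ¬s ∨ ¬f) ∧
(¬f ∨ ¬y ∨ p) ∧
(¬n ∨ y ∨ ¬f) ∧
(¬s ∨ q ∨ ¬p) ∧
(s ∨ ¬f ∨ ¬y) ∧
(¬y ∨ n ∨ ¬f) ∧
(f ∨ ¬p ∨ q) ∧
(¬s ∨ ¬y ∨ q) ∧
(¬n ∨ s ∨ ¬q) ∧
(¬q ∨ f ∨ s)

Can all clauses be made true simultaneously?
Yes

Yes, the formula is satisfiable.

One satisfying assignment is: y=True, s=False, f=False, p=False, q=False, n=False

Verification: With this assignment, all 18 clauses evaluate to true.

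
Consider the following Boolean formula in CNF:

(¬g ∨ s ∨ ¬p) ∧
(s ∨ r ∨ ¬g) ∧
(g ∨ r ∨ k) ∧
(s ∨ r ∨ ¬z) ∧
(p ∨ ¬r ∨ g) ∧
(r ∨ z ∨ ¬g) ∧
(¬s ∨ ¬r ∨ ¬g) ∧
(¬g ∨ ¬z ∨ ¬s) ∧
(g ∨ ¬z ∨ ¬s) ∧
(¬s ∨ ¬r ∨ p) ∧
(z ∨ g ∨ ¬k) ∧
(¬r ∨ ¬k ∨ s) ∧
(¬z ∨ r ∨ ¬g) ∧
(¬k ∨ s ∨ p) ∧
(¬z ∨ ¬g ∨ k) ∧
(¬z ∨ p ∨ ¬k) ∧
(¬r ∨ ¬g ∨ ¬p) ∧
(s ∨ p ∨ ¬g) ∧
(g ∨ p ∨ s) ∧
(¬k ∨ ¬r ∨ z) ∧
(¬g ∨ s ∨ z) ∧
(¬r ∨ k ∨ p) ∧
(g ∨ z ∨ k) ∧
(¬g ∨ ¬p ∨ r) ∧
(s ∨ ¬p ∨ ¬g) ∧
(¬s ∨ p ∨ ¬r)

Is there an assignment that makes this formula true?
Yes

Yes, the formula is satisfiable.

One satisfying assignment is: z=True, k=False, s=False, g=False, r=True, p=True

Verification: With this assignment, all 26 clauses evaluate to true.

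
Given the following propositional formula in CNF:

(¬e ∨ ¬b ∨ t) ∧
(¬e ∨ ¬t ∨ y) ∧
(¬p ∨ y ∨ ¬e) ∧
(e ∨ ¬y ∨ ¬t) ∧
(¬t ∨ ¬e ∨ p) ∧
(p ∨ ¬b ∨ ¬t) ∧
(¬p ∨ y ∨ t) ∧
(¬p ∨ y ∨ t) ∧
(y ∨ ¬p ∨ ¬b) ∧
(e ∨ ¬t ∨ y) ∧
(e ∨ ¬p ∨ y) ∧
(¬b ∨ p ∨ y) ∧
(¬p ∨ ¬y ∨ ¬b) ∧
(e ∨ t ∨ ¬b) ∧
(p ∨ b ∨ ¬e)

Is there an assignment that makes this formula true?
Yes

Yes, the formula is satisfiable.

One satisfying assignment is: y=False, e=False, b=False, t=False, p=False

Verification: With this assignment, all 15 clauses evaluate to true.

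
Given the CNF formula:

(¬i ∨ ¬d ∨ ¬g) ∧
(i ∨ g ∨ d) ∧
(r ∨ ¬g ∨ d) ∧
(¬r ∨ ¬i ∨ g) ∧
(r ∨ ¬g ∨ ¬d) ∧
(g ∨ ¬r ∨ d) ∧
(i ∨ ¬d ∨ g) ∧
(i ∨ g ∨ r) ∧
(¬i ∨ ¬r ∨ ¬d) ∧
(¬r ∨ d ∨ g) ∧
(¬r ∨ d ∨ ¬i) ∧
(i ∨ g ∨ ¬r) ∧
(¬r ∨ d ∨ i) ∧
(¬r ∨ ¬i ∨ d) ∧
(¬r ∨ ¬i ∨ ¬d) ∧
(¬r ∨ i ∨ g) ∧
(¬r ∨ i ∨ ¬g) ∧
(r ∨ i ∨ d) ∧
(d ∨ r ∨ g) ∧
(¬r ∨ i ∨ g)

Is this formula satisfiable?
Yes

Yes, the formula is satisfiable.

One satisfying assignment is: i=True, g=False, r=False, d=True

Verification: With this assignment, all 20 clauses evaluate to true.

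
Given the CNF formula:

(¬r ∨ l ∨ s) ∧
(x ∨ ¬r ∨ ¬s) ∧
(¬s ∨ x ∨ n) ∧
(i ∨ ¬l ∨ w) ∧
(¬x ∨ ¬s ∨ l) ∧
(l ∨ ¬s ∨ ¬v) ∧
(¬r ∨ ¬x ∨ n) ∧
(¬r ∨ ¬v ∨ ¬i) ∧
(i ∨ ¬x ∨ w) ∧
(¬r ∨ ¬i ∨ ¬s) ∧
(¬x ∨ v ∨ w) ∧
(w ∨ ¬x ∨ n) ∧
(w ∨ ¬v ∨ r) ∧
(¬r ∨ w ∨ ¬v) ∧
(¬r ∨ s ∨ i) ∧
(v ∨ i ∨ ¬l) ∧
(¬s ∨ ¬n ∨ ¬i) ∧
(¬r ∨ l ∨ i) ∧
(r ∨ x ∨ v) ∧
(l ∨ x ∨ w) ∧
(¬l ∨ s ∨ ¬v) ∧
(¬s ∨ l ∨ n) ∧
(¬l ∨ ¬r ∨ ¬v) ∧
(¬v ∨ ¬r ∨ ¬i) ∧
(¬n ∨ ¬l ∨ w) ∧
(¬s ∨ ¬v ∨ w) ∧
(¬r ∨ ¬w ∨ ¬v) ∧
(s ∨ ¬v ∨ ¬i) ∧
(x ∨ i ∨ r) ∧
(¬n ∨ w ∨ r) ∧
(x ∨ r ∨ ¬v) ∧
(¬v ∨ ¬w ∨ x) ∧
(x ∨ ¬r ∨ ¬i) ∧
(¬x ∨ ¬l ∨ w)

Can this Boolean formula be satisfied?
Yes

Yes, the formula is satisfiable.

One satisfying assignment is: n=False, l=True, s=True, i=True, v=True, x=True, w=True, r=False

Verification: With this assignment, all 34 clauses evaluate to true.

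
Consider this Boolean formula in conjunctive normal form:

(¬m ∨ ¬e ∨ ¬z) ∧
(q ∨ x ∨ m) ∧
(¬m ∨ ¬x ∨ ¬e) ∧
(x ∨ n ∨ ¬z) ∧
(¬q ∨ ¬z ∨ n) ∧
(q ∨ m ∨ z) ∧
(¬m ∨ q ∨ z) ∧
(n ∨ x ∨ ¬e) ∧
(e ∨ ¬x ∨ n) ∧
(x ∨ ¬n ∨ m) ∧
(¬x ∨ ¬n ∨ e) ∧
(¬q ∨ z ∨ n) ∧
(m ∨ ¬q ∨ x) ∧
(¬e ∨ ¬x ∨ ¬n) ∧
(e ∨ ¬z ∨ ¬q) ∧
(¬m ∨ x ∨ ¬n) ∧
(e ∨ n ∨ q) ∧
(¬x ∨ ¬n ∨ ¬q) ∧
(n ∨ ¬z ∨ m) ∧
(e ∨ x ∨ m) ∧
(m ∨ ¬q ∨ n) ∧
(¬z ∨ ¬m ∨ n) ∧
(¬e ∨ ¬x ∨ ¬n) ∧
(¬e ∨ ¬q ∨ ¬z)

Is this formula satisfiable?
No

No, the formula is not satisfiable.

No assignment of truth values to the variables can make all 24 clauses true simultaneously.

The formula is UNSAT (unsatisfiable).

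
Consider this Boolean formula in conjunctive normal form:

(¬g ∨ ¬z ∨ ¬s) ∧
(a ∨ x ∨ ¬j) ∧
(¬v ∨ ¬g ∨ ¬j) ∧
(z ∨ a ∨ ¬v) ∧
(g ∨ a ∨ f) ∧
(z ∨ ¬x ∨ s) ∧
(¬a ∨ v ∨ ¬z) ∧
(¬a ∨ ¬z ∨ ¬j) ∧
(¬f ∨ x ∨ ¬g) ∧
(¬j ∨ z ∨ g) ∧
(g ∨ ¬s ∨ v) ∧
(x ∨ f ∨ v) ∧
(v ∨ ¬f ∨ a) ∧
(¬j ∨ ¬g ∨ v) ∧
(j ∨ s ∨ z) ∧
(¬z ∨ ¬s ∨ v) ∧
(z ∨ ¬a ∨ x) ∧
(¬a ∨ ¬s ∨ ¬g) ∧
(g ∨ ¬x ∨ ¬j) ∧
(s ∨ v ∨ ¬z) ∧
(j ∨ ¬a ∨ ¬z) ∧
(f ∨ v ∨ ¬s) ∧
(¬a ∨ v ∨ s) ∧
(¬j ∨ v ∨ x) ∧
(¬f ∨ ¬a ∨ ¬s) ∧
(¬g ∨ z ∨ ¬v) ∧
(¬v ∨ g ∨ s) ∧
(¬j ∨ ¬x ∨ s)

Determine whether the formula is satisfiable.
Yes

Yes, the formula is satisfiable.

One satisfying assignment is: f=False, j=False, x=False, z=True, g=True, v=True, s=False, a=False

Verification: With this assignment, all 28 clauses evaluate to true.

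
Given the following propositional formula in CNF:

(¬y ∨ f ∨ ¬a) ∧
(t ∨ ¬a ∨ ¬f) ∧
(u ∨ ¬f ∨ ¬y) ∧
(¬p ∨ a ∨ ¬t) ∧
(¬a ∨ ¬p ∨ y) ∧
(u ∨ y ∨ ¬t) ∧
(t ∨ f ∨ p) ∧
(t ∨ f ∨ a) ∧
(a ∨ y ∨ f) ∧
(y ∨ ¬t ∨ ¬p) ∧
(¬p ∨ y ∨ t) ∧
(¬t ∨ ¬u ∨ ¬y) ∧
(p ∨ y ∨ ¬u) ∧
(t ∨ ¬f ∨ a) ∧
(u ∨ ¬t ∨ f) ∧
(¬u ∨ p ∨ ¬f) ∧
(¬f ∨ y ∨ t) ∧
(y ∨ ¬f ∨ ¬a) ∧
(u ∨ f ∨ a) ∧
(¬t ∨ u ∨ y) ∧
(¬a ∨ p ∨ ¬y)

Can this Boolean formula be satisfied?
No

No, the formula is not satisfiable.

No assignment of truth values to the variables can make all 21 clauses true simultaneously.

The formula is UNSAT (unsatisfiable).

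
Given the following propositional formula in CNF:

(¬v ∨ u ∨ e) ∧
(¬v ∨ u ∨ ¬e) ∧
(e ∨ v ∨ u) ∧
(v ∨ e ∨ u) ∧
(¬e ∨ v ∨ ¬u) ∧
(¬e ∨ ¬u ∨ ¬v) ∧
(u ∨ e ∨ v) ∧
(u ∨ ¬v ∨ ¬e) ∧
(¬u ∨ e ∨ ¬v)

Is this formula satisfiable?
Yes

Yes, the formula is satisfiable.

One satisfying assignment is: u=False, e=True, v=False

Verification: With this assignment, all 9 clauses evaluate to true.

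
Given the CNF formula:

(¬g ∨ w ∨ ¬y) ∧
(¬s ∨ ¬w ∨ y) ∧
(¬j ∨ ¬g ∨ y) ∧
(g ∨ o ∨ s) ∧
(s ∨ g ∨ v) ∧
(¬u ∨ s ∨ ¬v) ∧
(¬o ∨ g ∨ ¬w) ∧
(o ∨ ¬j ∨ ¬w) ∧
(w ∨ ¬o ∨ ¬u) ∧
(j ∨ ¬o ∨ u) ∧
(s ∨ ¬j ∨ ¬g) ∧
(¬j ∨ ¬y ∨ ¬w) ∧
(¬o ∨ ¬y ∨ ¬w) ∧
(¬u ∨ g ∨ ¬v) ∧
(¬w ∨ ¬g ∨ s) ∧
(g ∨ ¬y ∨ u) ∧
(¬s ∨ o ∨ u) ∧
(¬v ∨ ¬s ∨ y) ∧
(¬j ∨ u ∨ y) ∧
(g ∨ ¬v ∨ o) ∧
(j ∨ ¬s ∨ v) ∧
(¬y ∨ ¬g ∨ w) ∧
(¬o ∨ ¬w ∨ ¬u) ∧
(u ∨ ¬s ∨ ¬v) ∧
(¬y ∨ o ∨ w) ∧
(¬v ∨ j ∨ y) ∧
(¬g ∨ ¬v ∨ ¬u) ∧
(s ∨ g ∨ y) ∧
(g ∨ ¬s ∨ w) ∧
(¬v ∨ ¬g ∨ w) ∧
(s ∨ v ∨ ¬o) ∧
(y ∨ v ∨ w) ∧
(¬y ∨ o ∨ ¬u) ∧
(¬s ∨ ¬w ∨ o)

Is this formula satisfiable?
No

No, the formula is not satisfiable.

No assignment of truth values to the variables can make all 34 clauses true simultaneously.

The formula is UNSAT (unsatisfiable).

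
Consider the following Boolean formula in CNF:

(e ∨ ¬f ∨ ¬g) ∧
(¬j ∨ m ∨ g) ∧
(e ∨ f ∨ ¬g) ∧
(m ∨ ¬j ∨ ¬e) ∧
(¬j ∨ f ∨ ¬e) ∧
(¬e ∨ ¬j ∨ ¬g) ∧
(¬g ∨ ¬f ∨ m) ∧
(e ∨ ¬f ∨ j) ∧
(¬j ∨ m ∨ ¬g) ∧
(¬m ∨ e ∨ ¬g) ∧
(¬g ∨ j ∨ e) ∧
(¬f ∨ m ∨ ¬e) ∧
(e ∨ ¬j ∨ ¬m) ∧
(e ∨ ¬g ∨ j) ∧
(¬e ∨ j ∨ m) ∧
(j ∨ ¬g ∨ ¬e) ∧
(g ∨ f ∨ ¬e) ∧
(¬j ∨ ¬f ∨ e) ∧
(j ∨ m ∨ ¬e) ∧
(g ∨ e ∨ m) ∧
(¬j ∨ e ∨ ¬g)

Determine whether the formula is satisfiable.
Yes

Yes, the formula is satisfiable.

One satisfying assignment is: e=False, j=False, m=True, g=False, f=False

Verification: With this assignment, all 21 clauses evaluate to true.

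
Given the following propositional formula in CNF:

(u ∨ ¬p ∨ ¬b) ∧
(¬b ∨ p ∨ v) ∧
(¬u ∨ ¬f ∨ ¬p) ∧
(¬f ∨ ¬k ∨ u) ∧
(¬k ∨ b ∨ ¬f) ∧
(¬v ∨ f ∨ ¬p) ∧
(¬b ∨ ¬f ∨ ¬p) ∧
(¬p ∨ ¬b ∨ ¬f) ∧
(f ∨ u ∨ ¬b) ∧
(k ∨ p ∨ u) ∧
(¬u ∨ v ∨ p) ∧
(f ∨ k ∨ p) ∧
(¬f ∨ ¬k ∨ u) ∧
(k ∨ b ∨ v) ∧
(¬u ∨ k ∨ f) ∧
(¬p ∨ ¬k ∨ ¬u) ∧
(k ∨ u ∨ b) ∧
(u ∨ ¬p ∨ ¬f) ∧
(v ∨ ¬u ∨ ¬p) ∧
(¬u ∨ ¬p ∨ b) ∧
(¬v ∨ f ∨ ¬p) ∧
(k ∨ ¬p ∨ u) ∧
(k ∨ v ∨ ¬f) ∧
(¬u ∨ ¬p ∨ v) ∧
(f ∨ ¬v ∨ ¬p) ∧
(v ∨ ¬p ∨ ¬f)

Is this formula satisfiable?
Yes

Yes, the formula is satisfiable.

One satisfying assignment is: v=True, u=False, k=True, f=False, b=False, p=False

Verification: With this assignment, all 26 clauses evaluate to true.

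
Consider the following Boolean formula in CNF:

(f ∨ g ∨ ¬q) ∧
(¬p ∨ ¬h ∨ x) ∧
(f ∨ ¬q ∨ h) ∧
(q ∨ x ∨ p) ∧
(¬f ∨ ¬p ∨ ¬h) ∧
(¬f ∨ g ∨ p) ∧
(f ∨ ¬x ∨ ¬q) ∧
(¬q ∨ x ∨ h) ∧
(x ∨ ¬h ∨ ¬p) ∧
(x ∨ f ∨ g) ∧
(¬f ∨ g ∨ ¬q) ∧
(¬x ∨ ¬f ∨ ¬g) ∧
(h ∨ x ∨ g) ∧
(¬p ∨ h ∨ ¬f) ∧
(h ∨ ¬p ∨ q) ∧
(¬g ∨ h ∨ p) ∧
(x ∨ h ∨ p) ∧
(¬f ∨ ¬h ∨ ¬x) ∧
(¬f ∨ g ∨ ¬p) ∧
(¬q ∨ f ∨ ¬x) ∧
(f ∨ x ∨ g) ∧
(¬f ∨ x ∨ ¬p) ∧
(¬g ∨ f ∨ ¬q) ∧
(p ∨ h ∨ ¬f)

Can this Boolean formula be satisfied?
Yes

Yes, the formula is satisfiable.

One satisfying assignment is: g=True, f=True, q=True, p=False, h=True, x=False

Verification: With this assignment, all 24 clauses evaluate to true.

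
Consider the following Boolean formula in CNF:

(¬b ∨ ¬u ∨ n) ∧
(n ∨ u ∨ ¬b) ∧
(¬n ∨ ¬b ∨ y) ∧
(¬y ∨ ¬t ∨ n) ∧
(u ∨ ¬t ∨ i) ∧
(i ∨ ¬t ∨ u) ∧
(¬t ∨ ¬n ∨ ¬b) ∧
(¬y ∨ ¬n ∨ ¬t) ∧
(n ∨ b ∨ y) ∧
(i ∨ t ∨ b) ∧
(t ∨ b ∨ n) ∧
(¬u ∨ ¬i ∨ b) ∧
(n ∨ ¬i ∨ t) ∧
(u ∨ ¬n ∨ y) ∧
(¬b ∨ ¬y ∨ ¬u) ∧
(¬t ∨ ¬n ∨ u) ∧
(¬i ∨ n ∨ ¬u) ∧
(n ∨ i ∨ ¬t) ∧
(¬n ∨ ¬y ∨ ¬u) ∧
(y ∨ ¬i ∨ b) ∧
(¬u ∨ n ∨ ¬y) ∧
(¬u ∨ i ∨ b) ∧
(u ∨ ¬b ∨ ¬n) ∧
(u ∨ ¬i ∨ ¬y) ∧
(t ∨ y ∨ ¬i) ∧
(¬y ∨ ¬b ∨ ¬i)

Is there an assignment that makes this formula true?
No

No, the formula is not satisfiable.

No assignment of truth values to the variables can make all 26 clauses true simultaneously.

The formula is UNSAT (unsatisfiable).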